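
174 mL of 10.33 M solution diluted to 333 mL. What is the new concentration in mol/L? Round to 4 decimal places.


Dilution: M1*V1 = M2*V2, solve for M2.
M2 = M1*V1 / V2
M2 = 10.33 * 174 / 333
M2 = 1797.42 / 333
M2 = 5.39765766 mol/L, rounded to 4 dp:

5.3977 mol/L


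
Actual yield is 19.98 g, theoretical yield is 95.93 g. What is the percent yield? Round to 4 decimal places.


% yield = 100 * actual / theoretical
% yield = 100 * 19.98 / 95.93
% yield = 20.82768685 %, rounded to 4 dp:

20.8277 %


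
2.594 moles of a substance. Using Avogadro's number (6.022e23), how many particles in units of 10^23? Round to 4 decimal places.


N = n * NA, then divide by 1e23 for the requested units.
N / 1e23 = n * 6.022
N / 1e23 = 2.594 * 6.022
N / 1e23 = 15.621068, rounded to 4 dp:

15.6211


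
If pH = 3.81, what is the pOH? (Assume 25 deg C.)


At 25 deg C, pH + pOH = 14.
pOH = 14 - pH = 14 - 3.81
pOH = 10.19:

10.19


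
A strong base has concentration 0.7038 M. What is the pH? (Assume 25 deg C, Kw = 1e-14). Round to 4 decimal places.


A strong base dissociates completely, so [OH-] equals the given concentration.
pOH = -log10([OH-]) = -log10(0.7038) = 0.152551
pH = 14 - pOH = 14 - 0.152551
pH = 13.847449, rounded to 4 dp:

13.8474


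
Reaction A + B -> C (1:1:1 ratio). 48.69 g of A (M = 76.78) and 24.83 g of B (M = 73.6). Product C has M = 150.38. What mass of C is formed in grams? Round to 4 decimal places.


Find moles of each reactant; the smaller value is the limiting reagent in a 1:1:1 reaction, so moles_C equals moles of the limiter.
n_A = mass_A / M_A = 48.69 / 76.78 = 0.63415 mol
n_B = mass_B / M_B = 24.83 / 73.6 = 0.337364 mol
Limiting reagent: B (smaller), n_limiting = 0.337364 mol
mass_C = n_limiting * M_C = 0.337364 * 150.38
mass_C = 50.73279832 g, rounded to 4 dp:

50.7328 g


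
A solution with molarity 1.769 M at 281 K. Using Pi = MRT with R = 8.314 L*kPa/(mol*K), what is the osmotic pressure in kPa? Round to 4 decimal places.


Osmotic pressure (van't Hoff): Pi = M*R*T.
RT = 8.314 * 281 = 2336.234
Pi = 1.769 * 2336.234
Pi = 4132.797946 kPa, rounded to 4 dp:

4132.7979 kPa


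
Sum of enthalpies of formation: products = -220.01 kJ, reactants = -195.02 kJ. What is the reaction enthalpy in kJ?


dH_rxn = sum(dH_f products) - sum(dH_f reactants)
dH_rxn = -220.01 - (-195.02)
dH_rxn = -24.99 kJ:

-24.99 kJ


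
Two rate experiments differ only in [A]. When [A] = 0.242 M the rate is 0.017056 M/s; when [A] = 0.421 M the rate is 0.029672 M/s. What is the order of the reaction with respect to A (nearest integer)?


Rate is proportional to [A]^n, so rate2/rate1 = ([A]2/[A]1)^n. Take logs to solve for n.
rate2/rate1 = 0.029672 / 0.017056 = 1.7397
[A]2/[A]1 = 0.421 / 0.242 = 1.7397
n = ln(1.7397) / ln(1.7397) = 1.0
Nearest integer order:

1


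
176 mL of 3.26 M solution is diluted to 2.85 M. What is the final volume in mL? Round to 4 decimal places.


Dilution: M1*V1 = M2*V2, solve for V2.
V2 = M1*V1 / M2
V2 = 3.26 * 176 / 2.85
V2 = 573.76 / 2.85
V2 = 201.31929825 mL, rounded to 4 dp:

201.3193 mL


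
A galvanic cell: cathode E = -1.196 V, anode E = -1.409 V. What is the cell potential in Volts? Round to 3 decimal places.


Standard cell potential: E_cell = E_cathode - E_anode.
E_cell = -1.196 - (-1.409)
E_cell = 0.213 V, rounded to 3 dp:

0.213 V


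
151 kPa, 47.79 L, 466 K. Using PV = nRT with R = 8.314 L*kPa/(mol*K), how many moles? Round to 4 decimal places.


PV = nRT, solve for n = PV / (RT).
PV = 151 * 47.79 = 7216.29
RT = 8.314 * 466 = 3874.324
n = 7216.29 / 3874.324
n = 1.86259332 mol, rounded to 4 dp:

1.8626 mol


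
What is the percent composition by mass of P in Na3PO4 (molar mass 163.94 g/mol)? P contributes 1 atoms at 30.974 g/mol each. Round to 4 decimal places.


pct = 100 * (n_elem * M_elem) / M_total
mass_contribution = 1 * 30.974 = 30.974 g/mol
pct = 100 * 30.974 / 163.94
pct = 18.89349762 %, rounded to 4 dp:

18.8935 %


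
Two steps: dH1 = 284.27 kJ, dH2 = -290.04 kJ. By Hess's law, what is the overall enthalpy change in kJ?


Hess's law: enthalpy is a state function, so add the step enthalpies.
dH_total = dH1 + dH2 = 284.27 + (-290.04)
dH_total = -5.77 kJ:

-5.77 kJ


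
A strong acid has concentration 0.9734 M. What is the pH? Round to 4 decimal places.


A strong acid dissociates completely, so [H+] equals the given concentration.
pH = -log10([H+]) = -log10(0.9734)
pH = 0.01170866, rounded to 4 dp:

0.0117


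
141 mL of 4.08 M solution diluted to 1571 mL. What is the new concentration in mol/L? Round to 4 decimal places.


Dilution: M1*V1 = M2*V2, solve for M2.
M2 = M1*V1 / V2
M2 = 4.08 * 141 / 1571
M2 = 575.28 / 1571
M2 = 0.36618714 mol/L, rounded to 4 dp:

0.3662 mol/L


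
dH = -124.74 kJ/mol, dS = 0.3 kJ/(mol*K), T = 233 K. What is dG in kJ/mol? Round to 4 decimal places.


Gibbs: dG = dH - T*dS (consistent units, dS already in kJ/(mol*K)).
T*dS = 233 * 0.3 = 69.9
dG = -124.74 - (69.9)
dG = -194.64 kJ/mol, rounded to 4 dp:

-194.6400 kJ/mol


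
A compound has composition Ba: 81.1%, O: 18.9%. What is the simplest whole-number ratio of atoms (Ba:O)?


Assume 100 g of compound, divide each mass% by atomic mass to get moles, then normalize by the smallest to get a raw atom ratio.
Moles per 100 g: Ba: 81.1/137.327 = 0.5906, O: 18.9/15.999 = 1.1813
Raw ratio (divide by min = 0.5906): Ba: 1.0, O: 2.0
Multiply by 1 to clear fractions: Ba: 1.0 ~= 1, O: 2.0 ~= 2
Reduce by GCD to get the simplest whole-number ratio:

1:2


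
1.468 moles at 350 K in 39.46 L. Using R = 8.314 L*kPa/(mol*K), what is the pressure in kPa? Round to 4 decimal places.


PV = nRT, solve for P = nRT / V.
nRT = 1.468 * 8.314 * 350 = 4271.7332
P = 4271.7332 / 39.46
P = 108.25476939 kPa, rounded to 4 dp:

108.2548 kPa


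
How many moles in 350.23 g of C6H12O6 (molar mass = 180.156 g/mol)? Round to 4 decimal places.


n = mass / M
n = 350.23 / 180.156
n = 1.94403739 mol, rounded to 4 dp:

1.9440 mol


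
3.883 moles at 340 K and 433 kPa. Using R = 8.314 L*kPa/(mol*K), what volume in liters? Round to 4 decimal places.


PV = nRT, solve for V = nRT / P.
nRT = 3.883 * 8.314 * 340 = 10976.3091
V = 10976.3091 / 433
V = 25.34944365 L, rounded to 4 dp:

25.3494 L


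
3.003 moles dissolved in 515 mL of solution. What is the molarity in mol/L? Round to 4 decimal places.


Convert volume to liters: V_L = V_mL / 1000.
V_L = 515 / 1000 = 0.515 L
M = n / V_L = 3.003 / 0.515
M = 5.83106796 mol/L, rounded to 4 dp:

5.8311 mol/L


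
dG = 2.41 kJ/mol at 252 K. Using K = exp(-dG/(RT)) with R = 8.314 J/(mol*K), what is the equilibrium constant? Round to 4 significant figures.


dG is in kJ/mol; multiply by 1000 to match R in J/(mol*K).
RT = 8.314 * 252 = 2095.128 J/mol
exponent = -dG*1000 / (RT) = -(2.41*1000) / 2095.128 = -1.15028772
K = exp(-1.15028772)
K = 0.31654568, rounded to 4 significant figures:

0.3165


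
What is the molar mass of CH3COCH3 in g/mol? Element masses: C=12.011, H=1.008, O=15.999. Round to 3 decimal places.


M = sum(count * atomic_mass) over atoms.
M = 3*12.011 + 6*1.008 + 1*15.999
M = 36.033 + 6.048 + 15.999
M = 58.08 g/mol, rounded to 3 dp:

58.080 g/mol


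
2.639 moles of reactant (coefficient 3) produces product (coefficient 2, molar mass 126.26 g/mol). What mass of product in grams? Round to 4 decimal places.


Use the coefficient ratio to convert reactant moles to product moles, then multiply by the product's molar mass.
moles_P = moles_R * (coeff_P / coeff_R) = 2.639 * (2/3) = 1.759333
mass_P = moles_P * M_P = 1.759333 * 126.26
mass_P = 222.13338458 g, rounded to 4 dp:

222.1334 g


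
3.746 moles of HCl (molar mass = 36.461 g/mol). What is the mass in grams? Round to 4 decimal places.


mass = n * M
mass = 3.746 * 36.461
mass = 136.582906 g, rounded to 4 dp:

136.5829 g


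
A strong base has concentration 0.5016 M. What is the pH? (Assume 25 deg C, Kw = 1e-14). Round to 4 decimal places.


A strong base dissociates completely, so [OH-] equals the given concentration.
pOH = -log10([OH-]) = -log10(0.5016) = 0.299642
pH = 14 - pOH = 14 - 0.299642
pH = 13.700358, rounded to 4 dp:

13.7004


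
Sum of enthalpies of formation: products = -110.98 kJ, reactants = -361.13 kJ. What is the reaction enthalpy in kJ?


dH_rxn = sum(dH_f products) - sum(dH_f reactants)
dH_rxn = -110.98 - (-361.13)
dH_rxn = 250.15 kJ:

250.15 kJ


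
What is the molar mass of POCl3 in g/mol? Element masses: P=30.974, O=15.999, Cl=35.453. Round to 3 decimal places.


M = sum(count * atomic_mass) over atoms.
M = 1*30.974 + 1*15.999 + 3*35.453
M = 30.974 + 15.999 + 106.359
M = 153.332 g/mol, rounded to 3 dp:

153.332 g/mol


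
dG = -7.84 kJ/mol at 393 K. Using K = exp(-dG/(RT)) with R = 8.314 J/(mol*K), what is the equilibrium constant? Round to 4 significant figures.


dG is in kJ/mol; multiply by 1000 to match R in J/(mol*K).
RT = 8.314 * 393 = 3267.402 J/mol
exponent = -dG*1000 / (RT) = -(-7.84*1000) / 3267.402 = 2.39945988
K = exp(2.39945988)
K = 11.017224, rounded to 4 significant figures:

11.02


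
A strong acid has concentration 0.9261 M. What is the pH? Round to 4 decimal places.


A strong acid dissociates completely, so [H+] equals the given concentration.
pH = -log10([H+]) = -log10(0.9261)
pH = 0.03334212, rounded to 4 dp:

0.0333


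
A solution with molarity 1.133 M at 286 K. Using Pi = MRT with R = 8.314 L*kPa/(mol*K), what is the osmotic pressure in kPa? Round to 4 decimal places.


Osmotic pressure (van't Hoff): Pi = M*R*T.
RT = 8.314 * 286 = 2377.804
Pi = 1.133 * 2377.804
Pi = 2694.051932 kPa, rounded to 4 dp:

2694.0519 kPa


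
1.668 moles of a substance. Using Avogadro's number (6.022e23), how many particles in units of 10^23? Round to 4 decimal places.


N = n * NA, then divide by 1e23 for the requested units.
N / 1e23 = n * 6.022
N / 1e23 = 1.668 * 6.022
N / 1e23 = 10.044696, rounded to 4 dp:

10.0447


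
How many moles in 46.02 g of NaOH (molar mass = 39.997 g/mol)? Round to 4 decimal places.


n = mass / M
n = 46.02 / 39.997
n = 1.15058629 mol, rounded to 4 dp:

1.1506 mol


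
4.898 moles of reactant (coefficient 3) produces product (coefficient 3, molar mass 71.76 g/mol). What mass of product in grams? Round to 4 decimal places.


Use the coefficient ratio to convert reactant moles to product moles, then multiply by the product's molar mass.
moles_P = moles_R * (coeff_P / coeff_R) = 4.898 * (3/3) = 4.898
mass_P = moles_P * M_P = 4.898 * 71.76
mass_P = 351.48048 g, rounded to 4 dp:

351.4805 g


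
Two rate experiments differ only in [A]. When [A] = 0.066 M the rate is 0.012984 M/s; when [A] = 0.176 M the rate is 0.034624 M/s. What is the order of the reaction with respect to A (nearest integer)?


Rate is proportional to [A]^n, so rate2/rate1 = ([A]2/[A]1)^n. Take logs to solve for n.
rate2/rate1 = 0.034624 / 0.012984 = 2.6667
[A]2/[A]1 = 0.176 / 0.066 = 2.6667
n = ln(2.6667) / ln(2.6667) = 1.0
Nearest integer order:

1


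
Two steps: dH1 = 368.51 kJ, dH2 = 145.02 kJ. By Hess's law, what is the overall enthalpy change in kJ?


Hess's law: enthalpy is a state function, so add the step enthalpies.
dH_total = dH1 + dH2 = 368.51 + (145.02)
dH_total = 513.53 kJ:

513.53 kJ


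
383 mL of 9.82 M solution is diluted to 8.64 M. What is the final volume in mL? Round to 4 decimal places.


Dilution: M1*V1 = M2*V2, solve for V2.
V2 = M1*V1 / M2
V2 = 9.82 * 383 / 8.64
V2 = 3761.06 / 8.64
V2 = 435.30787037 mL, rounded to 4 dp:

435.3079 mL


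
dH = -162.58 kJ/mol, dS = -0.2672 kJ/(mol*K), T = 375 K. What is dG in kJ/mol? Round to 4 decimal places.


Gibbs: dG = dH - T*dS (consistent units, dS already in kJ/(mol*K)).
T*dS = 375 * -0.2672 = -100.2
dG = -162.58 - (-100.2)
dG = -62.38 kJ/mol, rounded to 4 dp:

-62.3800 kJ/mol


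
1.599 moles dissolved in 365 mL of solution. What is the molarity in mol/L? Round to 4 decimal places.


Convert volume to liters: V_L = V_mL / 1000.
V_L = 365 / 1000 = 0.365 L
M = n / V_L = 1.599 / 0.365
M = 4.38082192 mol/L, rounded to 4 dp:

4.3808 mol/L


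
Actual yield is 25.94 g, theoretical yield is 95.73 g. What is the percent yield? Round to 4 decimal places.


% yield = 100 * actual / theoretical
% yield = 100 * 25.94 / 95.73
% yield = 27.09704377 %, rounded to 4 dp:

27.0970 %


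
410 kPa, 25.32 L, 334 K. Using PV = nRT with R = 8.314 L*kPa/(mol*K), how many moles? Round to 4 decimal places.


PV = nRT, solve for n = PV / (RT).
PV = 410 * 25.32 = 10381.2
RT = 8.314 * 334 = 2776.876
n = 10381.2 / 2776.876
n = 3.73844565 mol, rounded to 4 dp:

3.7384 mol


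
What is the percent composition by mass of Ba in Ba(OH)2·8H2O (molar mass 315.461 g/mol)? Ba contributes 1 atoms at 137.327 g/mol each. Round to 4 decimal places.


pct = 100 * (n_elem * M_elem) / M_total
mass_contribution = 1 * 137.327 = 137.327 g/mol
pct = 100 * 137.327 / 315.461
pct = 43.53216404 %, rounded to 4 dp:

43.5322 %


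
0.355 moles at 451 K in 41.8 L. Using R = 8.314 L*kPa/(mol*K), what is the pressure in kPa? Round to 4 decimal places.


PV = nRT, solve for P = nRT / V.
nRT = 0.355 * 8.314 * 451 = 1331.113
P = 1331.113 / 41.8
P = 31.84480861 kPa, rounded to 4 dp:

31.8448 kPa


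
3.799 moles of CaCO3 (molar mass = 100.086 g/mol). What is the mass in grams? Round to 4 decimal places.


mass = n * M
mass = 3.799 * 100.086
mass = 380.226714 g, rounded to 4 dp:

380.2267 g


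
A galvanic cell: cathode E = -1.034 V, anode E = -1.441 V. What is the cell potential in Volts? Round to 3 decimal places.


Standard cell potential: E_cell = E_cathode - E_anode.
E_cell = -1.034 - (-1.441)
E_cell = 0.407 V, rounded to 3 dp:

0.407 V


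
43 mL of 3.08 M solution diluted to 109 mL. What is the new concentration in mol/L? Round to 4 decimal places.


Dilution: M1*V1 = M2*V2, solve for M2.
M2 = M1*V1 / V2
M2 = 3.08 * 43 / 109
M2 = 132.44 / 109
M2 = 1.21504587 mol/L, rounded to 4 dp:

1.2150 mol/L


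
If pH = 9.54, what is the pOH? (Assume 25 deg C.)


At 25 deg C, pH + pOH = 14.
pOH = 14 - pH = 14 - 9.54
pOH = 4.46:

4.46


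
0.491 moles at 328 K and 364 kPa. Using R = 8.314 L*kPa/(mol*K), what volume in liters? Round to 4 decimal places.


PV = nRT, solve for V = nRT / P.
nRT = 0.491 * 8.314 * 328 = 1338.9531
V = 1338.9531 / 364
V = 3.67844258 L, rounded to 4 dp:

3.6784 L


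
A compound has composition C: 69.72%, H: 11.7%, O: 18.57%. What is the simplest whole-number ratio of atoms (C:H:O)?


Assume 100 g of compound, divide each mass% by atomic mass to get moles, then normalize by the smallest to get a raw atom ratio.
Moles per 100 g: C: 69.72/12.011 = 5.8047, H: 11.7/1.008 = 11.6071, O: 18.57/15.999 = 1.1607
Raw ratio (divide by min = 1.1607): C: 5.001, H: 10.0, O: 1.0
Multiply by 1 to clear fractions: C: 5.001 ~= 5, H: 10.0 ~= 10, O: 1.0 ~= 1
Reduce by GCD to get the simplest whole-number ratio:

5:10:1


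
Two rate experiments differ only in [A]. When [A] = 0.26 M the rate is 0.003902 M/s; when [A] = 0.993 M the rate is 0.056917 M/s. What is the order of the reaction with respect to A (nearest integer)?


Rate is proportional to [A]^n, so rate2/rate1 = ([A]2/[A]1)^n. Take logs to solve for n.
rate2/rate1 = 0.056917 / 0.003902 = 14.5866
[A]2/[A]1 = 0.993 / 0.26 = 3.8192
n = ln(14.5866) / ln(3.8192) = 2.0
Nearest integer order:

2


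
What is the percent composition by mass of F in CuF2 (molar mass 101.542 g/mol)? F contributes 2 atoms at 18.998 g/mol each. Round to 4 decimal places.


pct = 100 * (n_elem * M_elem) / M_total
mass_contribution = 2 * 18.998 = 37.996 g/mol
pct = 100 * 37.996 / 101.542
pct = 37.41899903 %, rounded to 4 dp:

37.4190 %


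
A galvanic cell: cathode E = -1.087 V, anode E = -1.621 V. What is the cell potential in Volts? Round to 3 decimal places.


Standard cell potential: E_cell = E_cathode - E_anode.
E_cell = -1.087 - (-1.621)
E_cell = 0.534 V, rounded to 3 dp:

0.534 V


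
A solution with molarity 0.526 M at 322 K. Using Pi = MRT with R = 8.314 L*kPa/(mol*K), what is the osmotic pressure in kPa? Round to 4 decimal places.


Osmotic pressure (van't Hoff): Pi = M*R*T.
RT = 8.314 * 322 = 2677.108
Pi = 0.526 * 2677.108
Pi = 1408.158808 kPa, rounded to 4 dp:

1408.1588 kPa


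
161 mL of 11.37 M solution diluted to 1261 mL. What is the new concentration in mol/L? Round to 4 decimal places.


Dilution: M1*V1 = M2*V2, solve for M2.
M2 = M1*V1 / V2
M2 = 11.37 * 161 / 1261
M2 = 1830.57 / 1261
M2 = 1.45168121 mol/L, rounded to 4 dp:

1.4517 mol/L


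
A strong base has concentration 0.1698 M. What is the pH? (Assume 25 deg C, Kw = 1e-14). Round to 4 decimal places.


A strong base dissociates completely, so [OH-] equals the given concentration.
pOH = -log10([OH-]) = -log10(0.1698) = 0.770062
pH = 14 - pOH = 14 - 0.770062
pH = 13.229938, rounded to 4 dp:

13.2299


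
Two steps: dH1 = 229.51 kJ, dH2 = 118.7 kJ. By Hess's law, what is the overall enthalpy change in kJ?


Hess's law: enthalpy is a state function, so add the step enthalpies.
dH_total = dH1 + dH2 = 229.51 + (118.7)
dH_total = 348.21 kJ:

348.21 kJ


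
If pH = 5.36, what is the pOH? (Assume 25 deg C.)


At 25 deg C, pH + pOH = 14.
pOH = 14 - pH = 14 - 5.36
pOH = 8.64:

8.64


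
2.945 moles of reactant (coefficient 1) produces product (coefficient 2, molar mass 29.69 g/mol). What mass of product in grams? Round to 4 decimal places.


Use the coefficient ratio to convert reactant moles to product moles, then multiply by the product's molar mass.
moles_P = moles_R * (coeff_P / coeff_R) = 2.945 * (2/1) = 5.89
mass_P = moles_P * M_P = 5.89 * 29.69
mass_P = 174.8741 g, rounded to 4 dp:

174.8741 g


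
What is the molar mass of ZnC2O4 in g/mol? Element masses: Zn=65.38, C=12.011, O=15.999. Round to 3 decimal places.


M = sum(count * atomic_mass) over atoms.
M = 1*65.38 + 2*12.011 + 4*15.999
M = 65.38 + 24.022 + 63.996
M = 153.398 g/mol, rounded to 3 dp:

153.398 g/mol


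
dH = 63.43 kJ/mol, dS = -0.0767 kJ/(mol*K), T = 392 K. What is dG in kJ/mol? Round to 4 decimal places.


Gibbs: dG = dH - T*dS (consistent units, dS already in kJ/(mol*K)).
T*dS = 392 * -0.0767 = -30.0664
dG = 63.43 - (-30.0664)
dG = 93.4964 kJ/mol, rounded to 4 dp:

93.4964 kJ/mol


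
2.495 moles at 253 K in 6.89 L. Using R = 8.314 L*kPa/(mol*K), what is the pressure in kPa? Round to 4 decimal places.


PV = nRT, solve for P = nRT / V.
nRT = 2.495 * 8.314 * 253 = 5248.0878
P = 5248.0878 / 6.89
P = 761.69634253 kPa, rounded to 4 dp:

761.6963 kPa


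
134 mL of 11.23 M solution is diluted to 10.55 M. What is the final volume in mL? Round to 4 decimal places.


Dilution: M1*V1 = M2*V2, solve for V2.
V2 = M1*V1 / M2
V2 = 11.23 * 134 / 10.55
V2 = 1504.82 / 10.55
V2 = 142.63696682 mL, rounded to 4 dp:

142.6370 mL


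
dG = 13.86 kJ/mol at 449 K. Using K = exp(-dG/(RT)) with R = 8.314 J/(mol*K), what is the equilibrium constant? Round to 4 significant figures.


dG is in kJ/mol; multiply by 1000 to match R in J/(mol*K).
RT = 8.314 * 449 = 3732.986 J/mol
exponent = -dG*1000 / (RT) = -(13.86*1000) / 3732.986 = -3.71284543
K = exp(-3.71284543)
K = 0.024407973, rounded to 4 significant figures:

0.02441


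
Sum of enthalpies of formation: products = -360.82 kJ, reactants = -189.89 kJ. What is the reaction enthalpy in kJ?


dH_rxn = sum(dH_f products) - sum(dH_f reactants)
dH_rxn = -360.82 - (-189.89)
dH_rxn = -170.93 kJ:

-170.93 kJ


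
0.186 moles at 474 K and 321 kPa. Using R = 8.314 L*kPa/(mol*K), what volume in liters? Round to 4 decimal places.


PV = nRT, solve for V = nRT / P.
nRT = 0.186 * 8.314 * 474 = 732.9955
V = 732.9955 / 321
V = 2.28347508 L, rounded to 4 dp:

2.2835 L


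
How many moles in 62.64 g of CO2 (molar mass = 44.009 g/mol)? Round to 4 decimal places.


n = mass / M
n = 62.64 / 44.009
n = 1.42334522 mol, rounded to 4 dp:

1.4233 mol


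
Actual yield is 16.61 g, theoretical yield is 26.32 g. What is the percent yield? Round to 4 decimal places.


% yield = 100 * actual / theoretical
% yield = 100 * 16.61 / 26.32
% yield = 63.10790274 %, rounded to 4 dp:

63.1079 %


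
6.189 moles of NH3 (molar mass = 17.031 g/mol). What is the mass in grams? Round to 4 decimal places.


mass = n * M
mass = 6.189 * 17.031
mass = 105.404859 g, rounded to 4 dp:

105.4049 g


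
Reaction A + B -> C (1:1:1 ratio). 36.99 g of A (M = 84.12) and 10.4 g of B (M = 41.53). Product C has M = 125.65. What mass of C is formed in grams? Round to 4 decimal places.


Find moles of each reactant; the smaller value is the limiting reagent in a 1:1:1 reaction, so moles_C equals moles of the limiter.
n_A = mass_A / M_A = 36.99 / 84.12 = 0.439729 mol
n_B = mass_B / M_B = 10.4 / 41.53 = 0.250421 mol
Limiting reagent: B (smaller), n_limiting = 0.250421 mol
mass_C = n_limiting * M_C = 0.250421 * 125.65
mass_C = 31.46539865 g, rounded to 4 dp:

31.4654 g


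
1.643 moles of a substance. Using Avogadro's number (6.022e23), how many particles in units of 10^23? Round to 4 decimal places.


N = n * NA, then divide by 1e23 for the requested units.
N / 1e23 = n * 6.022
N / 1e23 = 1.643 * 6.022
N / 1e23 = 9.894146, rounded to 4 dp:

9.8941


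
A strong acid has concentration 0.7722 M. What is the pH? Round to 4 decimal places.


A strong acid dissociates completely, so [H+] equals the given concentration.
pH = -log10([H+]) = -log10(0.7722)
pH = 0.1122702, rounded to 4 dp:

0.1123


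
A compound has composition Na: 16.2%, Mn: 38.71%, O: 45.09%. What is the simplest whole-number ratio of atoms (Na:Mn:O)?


Assume 100 g of compound, divide each mass% by atomic mass to get moles, then normalize by the smallest to get a raw atom ratio.
Moles per 100 g: Na: 16.2/22.99 = 0.7047, Mn: 38.71/54.938 = 0.7046, O: 45.09/15.999 = 2.8183
Raw ratio (divide by min = 0.7046): Na: 1.0, Mn: 1.0, O: 4.0
Multiply by 1 to clear fractions: Na: 1.0 ~= 1, Mn: 1.0 ~= 1, O: 4.0 ~= 4
Reduce by GCD to get the simplest whole-number ratio:

1:1:4


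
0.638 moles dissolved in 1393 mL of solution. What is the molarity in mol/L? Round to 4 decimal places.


Convert volume to liters: V_L = V_mL / 1000.
V_L = 1393 / 1000 = 1.393 L
M = n / V_L = 0.638 / 1.393
M = 0.45800431 mol/L, rounded to 4 dp:

0.4580 mol/L


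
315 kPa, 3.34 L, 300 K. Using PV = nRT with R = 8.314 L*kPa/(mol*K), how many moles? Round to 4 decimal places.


PV = nRT, solve for n = PV / (RT).
PV = 315 * 3.34 = 1052.1
RT = 8.314 * 300 = 2494.2
n = 1052.1 / 2494.2
n = 0.42181862 mol, rounded to 4 dp:

0.4218 mol


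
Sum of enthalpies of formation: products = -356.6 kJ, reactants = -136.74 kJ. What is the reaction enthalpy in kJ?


dH_rxn = sum(dH_f products) - sum(dH_f reactants)
dH_rxn = -356.6 - (-136.74)
dH_rxn = -219.86 kJ:

-219.86 kJ


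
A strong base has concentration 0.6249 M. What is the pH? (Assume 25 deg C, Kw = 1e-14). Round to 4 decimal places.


A strong base dissociates completely, so [OH-] equals the given concentration.
pOH = -log10([OH-]) = -log10(0.6249) = 0.204189
pH = 14 - pOH = 14 - 0.204189
pH = 13.795811, rounded to 4 dp:

13.7958


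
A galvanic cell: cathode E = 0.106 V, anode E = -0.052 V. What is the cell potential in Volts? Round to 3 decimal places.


Standard cell potential: E_cell = E_cathode - E_anode.
E_cell = 0.106 - (-0.052)
E_cell = 0.158 V, rounded to 3 dp:

0.158 V


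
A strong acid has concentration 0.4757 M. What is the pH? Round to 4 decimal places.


A strong acid dissociates completely, so [H+] equals the given concentration.
pH = -log10([H+]) = -log10(0.4757)
pH = 0.32266685, rounded to 4 dp:

0.3227


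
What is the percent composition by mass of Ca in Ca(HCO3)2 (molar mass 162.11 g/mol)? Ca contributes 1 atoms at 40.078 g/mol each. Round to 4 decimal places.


pct = 100 * (n_elem * M_elem) / M_total
mass_contribution = 1 * 40.078 = 40.078 g/mol
pct = 100 * 40.078 / 162.11
pct = 24.72271914 %, rounded to 4 dp:

24.7227 %


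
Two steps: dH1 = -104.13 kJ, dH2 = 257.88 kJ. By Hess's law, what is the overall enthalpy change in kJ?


Hess's law: enthalpy is a state function, so add the step enthalpies.
dH_total = dH1 + dH2 = -104.13 + (257.88)
dH_total = 153.75 kJ:

153.75 kJ


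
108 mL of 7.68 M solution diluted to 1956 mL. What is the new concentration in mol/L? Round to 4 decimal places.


Dilution: M1*V1 = M2*V2, solve for M2.
M2 = M1*V1 / V2
M2 = 7.68 * 108 / 1956
M2 = 829.44 / 1956
M2 = 0.42404908 mol/L, rounded to 4 dp:

0.4240 mol/L


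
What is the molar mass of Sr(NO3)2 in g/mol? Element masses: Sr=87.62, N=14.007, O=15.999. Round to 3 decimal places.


M = sum(count * atomic_mass) over atoms.
M = 1*87.62 + 2*14.007 + 6*15.999
M = 87.62 + 28.014 + 95.994
M = 211.628 g/mol, rounded to 3 dp:

211.628 g/mol


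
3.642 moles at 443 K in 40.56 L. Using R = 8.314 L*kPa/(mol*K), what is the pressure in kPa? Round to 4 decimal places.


PV = nRT, solve for P = nRT / V.
nRT = 3.642 * 8.314 * 443 = 13413.8575
P = 13413.8575 / 40.56
P = 330.71640779 kPa, rounded to 4 dp:

330.7164 kPa


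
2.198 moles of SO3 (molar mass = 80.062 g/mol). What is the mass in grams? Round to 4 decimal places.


mass = n * M
mass = 2.198 * 80.062
mass = 175.976276 g, rounded to 4 dp:

175.9763 g


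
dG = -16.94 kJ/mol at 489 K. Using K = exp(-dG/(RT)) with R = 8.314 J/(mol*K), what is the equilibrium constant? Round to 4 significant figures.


dG is in kJ/mol; multiply by 1000 to match R in J/(mol*K).
RT = 8.314 * 489 = 4065.546 J/mol
exponent = -dG*1000 / (RT) = -(-16.94*1000) / 4065.546 = 4.16672201
K = exp(4.16672201)
K = 64.503663, rounded to 4 significant figures:

64.50


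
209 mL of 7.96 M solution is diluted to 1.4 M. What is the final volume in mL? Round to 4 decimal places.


Dilution: M1*V1 = M2*V2, solve for V2.
V2 = M1*V1 / M2
V2 = 7.96 * 209 / 1.4
V2 = 1663.64 / 1.4
V2 = 1188.31428571 mL, rounded to 4 dp:

1188.3143 mL


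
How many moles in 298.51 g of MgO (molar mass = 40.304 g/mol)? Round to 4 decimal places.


n = mass / M
n = 298.51 / 40.304
n = 7.4064609 mol, rounded to 4 dp:

7.4065 mol


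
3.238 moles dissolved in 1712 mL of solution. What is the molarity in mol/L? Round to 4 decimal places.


Convert volume to liters: V_L = V_mL / 1000.
V_L = 1712 / 1000 = 1.712 L
M = n / V_L = 3.238 / 1.712
M = 1.89135514 mol/L, rounded to 4 dp:

1.8914 mol/L


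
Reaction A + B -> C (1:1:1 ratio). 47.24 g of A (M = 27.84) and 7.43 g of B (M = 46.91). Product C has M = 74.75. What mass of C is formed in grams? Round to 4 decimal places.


Find moles of each reactant; the smaller value is the limiting reagent in a 1:1:1 reaction, so moles_C equals moles of the limiter.
n_A = mass_A / M_A = 47.24 / 27.84 = 1.696839 mol
n_B = mass_B / M_B = 7.43 / 46.91 = 0.158388 mol
Limiting reagent: B (smaller), n_limiting = 0.158388 mol
mass_C = n_limiting * M_C = 0.158388 * 74.75
mass_C = 11.839503 g, rounded to 4 dp:

11.8395 g


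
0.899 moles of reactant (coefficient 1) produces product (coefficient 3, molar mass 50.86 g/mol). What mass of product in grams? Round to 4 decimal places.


Use the coefficient ratio to convert reactant moles to product moles, then multiply by the product's molar mass.
moles_P = moles_R * (coeff_P / coeff_R) = 0.899 * (3/1) = 2.697
mass_P = moles_P * M_P = 2.697 * 50.86
mass_P = 137.16942 g, rounded to 4 dp:

137.1694 g


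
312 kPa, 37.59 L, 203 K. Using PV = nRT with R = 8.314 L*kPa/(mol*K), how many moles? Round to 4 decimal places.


PV = nRT, solve for n = PV / (RT).
PV = 312 * 37.59 = 11728.08
RT = 8.314 * 203 = 1687.742
n = 11728.08 / 1687.742
n = 6.9489768 mol, rounded to 4 dp:

6.9490 mol


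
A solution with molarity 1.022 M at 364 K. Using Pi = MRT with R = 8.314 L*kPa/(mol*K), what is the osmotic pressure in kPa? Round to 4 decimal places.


Osmotic pressure (van't Hoff): Pi = M*R*T.
RT = 8.314 * 364 = 3026.296
Pi = 1.022 * 3026.296
Pi = 3092.874512 kPa, rounded to 4 dp:

3092.8745 kPa


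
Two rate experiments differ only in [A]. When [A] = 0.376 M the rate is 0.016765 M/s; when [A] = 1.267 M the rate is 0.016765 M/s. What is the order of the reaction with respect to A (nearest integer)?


Rate is proportional to [A]^n, so rate2/rate1 = ([A]2/[A]1)^n. Take logs to solve for n.
rate2/rate1 = 0.016765 / 0.016765 = 1.0
[A]2/[A]1 = 1.267 / 0.376 = 3.3697
n = ln(1.0) / ln(3.3697) = 0.0
Nearest integer order:

0


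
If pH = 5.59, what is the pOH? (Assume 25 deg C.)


At 25 deg C, pH + pOH = 14.
pOH = 14 - pH = 14 - 5.59
pOH = 8.41:

8.41


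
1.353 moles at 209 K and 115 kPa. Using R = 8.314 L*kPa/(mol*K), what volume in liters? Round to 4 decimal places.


PV = nRT, solve for V = nRT / P.
nRT = 1.353 * 8.314 * 209 = 2351.008
V = 2351.008 / 115
V = 20.44354783 L, rounded to 4 dp:

20.4435 L


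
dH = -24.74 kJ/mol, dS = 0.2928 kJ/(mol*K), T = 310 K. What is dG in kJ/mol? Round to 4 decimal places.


Gibbs: dG = dH - T*dS (consistent units, dS already in kJ/(mol*K)).
T*dS = 310 * 0.2928 = 90.768
dG = -24.74 - (90.768)
dG = -115.508 kJ/mol, rounded to 4 dp:

-115.5080 kJ/mol


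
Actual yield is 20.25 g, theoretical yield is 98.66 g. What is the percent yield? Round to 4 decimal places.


% yield = 100 * actual / theoretical
% yield = 100 * 20.25 / 98.66
% yield = 20.52503548 %, rounded to 4 dp:

20.5250 %


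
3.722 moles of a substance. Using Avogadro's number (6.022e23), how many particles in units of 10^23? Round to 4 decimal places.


N = n * NA, then divide by 1e23 for the requested units.
N / 1e23 = n * 6.022
N / 1e23 = 3.722 * 6.022
N / 1e23 = 22.413884, rounded to 4 dp:

22.4139


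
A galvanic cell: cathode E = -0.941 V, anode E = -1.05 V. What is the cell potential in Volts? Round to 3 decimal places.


Standard cell potential: E_cell = E_cathode - E_anode.
E_cell = -0.941 - (-1.05)
E_cell = 0.109 V, rounded to 3 dp:

0.109 V


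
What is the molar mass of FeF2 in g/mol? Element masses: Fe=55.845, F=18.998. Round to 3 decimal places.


M = sum(count * atomic_mass) over atoms.
M = 1*55.845 + 2*18.998
M = 55.845 + 37.996
M = 93.841 g/mol, rounded to 3 dp:

93.841 g/mol


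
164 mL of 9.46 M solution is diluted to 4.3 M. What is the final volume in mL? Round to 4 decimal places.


Dilution: M1*V1 = M2*V2, solve for V2.
V2 = M1*V1 / M2
V2 = 9.46 * 164 / 4.3
V2 = 1551.44 / 4.3
V2 = 360.8 mL, rounded to 4 dp:

360.8000 mL


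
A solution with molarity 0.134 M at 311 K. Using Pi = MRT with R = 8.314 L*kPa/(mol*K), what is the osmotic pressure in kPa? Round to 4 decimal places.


Osmotic pressure (van't Hoff): Pi = M*R*T.
RT = 8.314 * 311 = 2585.654
Pi = 0.134 * 2585.654
Pi = 346.477636 kPa, rounded to 4 dp:

346.4776 kPa


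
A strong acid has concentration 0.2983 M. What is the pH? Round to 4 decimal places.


A strong acid dissociates completely, so [H+] equals the given concentration.
pH = -log10([H+]) = -log10(0.2983)
pH = 0.52534675, rounded to 4 dp:

0.5253


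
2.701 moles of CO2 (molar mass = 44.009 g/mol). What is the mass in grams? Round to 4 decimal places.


mass = n * M
mass = 2.701 * 44.009
mass = 118.868309 g, rounded to 4 dp:

118.8683 g


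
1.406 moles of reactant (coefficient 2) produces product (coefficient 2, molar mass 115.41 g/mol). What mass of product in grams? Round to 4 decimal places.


Use the coefficient ratio to convert reactant moles to product moles, then multiply by the product's molar mass.
moles_P = moles_R * (coeff_P / coeff_R) = 1.406 * (2/2) = 1.406
mass_P = moles_P * M_P = 1.406 * 115.41
mass_P = 162.26646 g, rounded to 4 dp:

162.2665 g


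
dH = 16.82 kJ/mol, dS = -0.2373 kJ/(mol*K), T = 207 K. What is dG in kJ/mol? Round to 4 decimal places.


Gibbs: dG = dH - T*dS (consistent units, dS already in kJ/(mol*K)).
T*dS = 207 * -0.2373 = -49.1211
dG = 16.82 - (-49.1211)
dG = 65.9411 kJ/mol, rounded to 4 dp:

65.9411 kJ/mol


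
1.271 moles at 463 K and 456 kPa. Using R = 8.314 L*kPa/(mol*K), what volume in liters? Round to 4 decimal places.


PV = nRT, solve for V = nRT / P.
nRT = 1.271 * 8.314 * 463 = 4892.5645
V = 4892.5645 / 456
V = 10.72930811 L, rounded to 4 dp:

10.7293 L


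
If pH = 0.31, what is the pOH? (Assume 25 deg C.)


At 25 deg C, pH + pOH = 14.
pOH = 14 - pH = 14 - 0.31
pOH = 13.69:

13.69


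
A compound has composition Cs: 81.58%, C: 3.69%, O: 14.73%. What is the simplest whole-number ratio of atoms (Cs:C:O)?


Assume 100 g of compound, divide each mass% by atomic mass to get moles, then normalize by the smallest to get a raw atom ratio.
Moles per 100 g: Cs: 81.58/132.905 = 0.6138, C: 3.69/12.011 = 0.3072, O: 14.73/15.999 = 0.9207
Raw ratio (divide by min = 0.3072): Cs: 1.998, C: 1.0, O: 2.997
Multiply by 1 to clear fractions: Cs: 1.998 ~= 2, C: 1.0 ~= 1, O: 2.997 ~= 3
Reduce by GCD to get the simplest whole-number ratio:

2:1:3


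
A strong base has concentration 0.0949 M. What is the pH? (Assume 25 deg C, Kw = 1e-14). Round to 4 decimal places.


A strong base dissociates completely, so [OH-] equals the given concentration.
pOH = -log10([OH-]) = -log10(0.0949) = 1.022734
pH = 14 - pOH = 14 - 1.022734
pH = 12.977266, rounded to 4 dp:

12.9773


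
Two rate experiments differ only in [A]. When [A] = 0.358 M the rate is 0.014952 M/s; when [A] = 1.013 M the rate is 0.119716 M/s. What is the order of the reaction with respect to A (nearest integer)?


Rate is proportional to [A]^n, so rate2/rate1 = ([A]2/[A]1)^n. Take logs to solve for n.
rate2/rate1 = 0.119716 / 0.014952 = 8.0067
[A]2/[A]1 = 1.013 / 0.358 = 2.8296
n = ln(8.0067) / ln(2.8296) = 2.0
Nearest integer order:

2


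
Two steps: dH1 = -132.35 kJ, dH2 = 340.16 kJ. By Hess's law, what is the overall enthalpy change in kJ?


Hess's law: enthalpy is a state function, so add the step enthalpies.
dH_total = dH1 + dH2 = -132.35 + (340.16)
dH_total = 207.81 kJ:

207.81 kJ


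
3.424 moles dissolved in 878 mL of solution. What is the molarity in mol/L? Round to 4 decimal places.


Convert volume to liters: V_L = V_mL / 1000.
V_L = 878 / 1000 = 0.878 L
M = n / V_L = 3.424 / 0.878
M = 3.89977221 mol/L, rounded to 4 dp:

3.8998 mol/L


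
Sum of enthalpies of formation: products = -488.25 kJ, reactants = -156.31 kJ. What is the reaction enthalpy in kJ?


dH_rxn = sum(dH_f products) - sum(dH_f reactants)
dH_rxn = -488.25 - (-156.31)
dH_rxn = -331.94 kJ:

-331.94 kJ


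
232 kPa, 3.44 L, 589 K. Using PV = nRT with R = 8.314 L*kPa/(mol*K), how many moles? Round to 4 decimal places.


PV = nRT, solve for n = PV / (RT).
PV = 232 * 3.44 = 798.08
RT = 8.314 * 589 = 4896.946
n = 798.08 / 4896.946
n = 0.16297505 mol, rounded to 4 dp:

0.1630 mol


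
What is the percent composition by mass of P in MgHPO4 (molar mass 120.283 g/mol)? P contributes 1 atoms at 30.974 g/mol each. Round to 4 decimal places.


pct = 100 * (n_elem * M_elem) / M_total
mass_contribution = 1 * 30.974 = 30.974 g/mol
pct = 100 * 30.974 / 120.283
pct = 25.75093737 %, rounded to 4 dp:

25.7509 %


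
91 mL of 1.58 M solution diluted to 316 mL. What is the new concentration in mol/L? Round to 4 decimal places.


Dilution: M1*V1 = M2*V2, solve for M2.
M2 = M1*V1 / V2
M2 = 1.58 * 91 / 316
M2 = 143.78 / 316
M2 = 0.455 mol/L, rounded to 4 dp:

0.4550 mol/L


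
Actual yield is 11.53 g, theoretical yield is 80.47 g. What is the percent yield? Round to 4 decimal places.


% yield = 100 * actual / theoretical
% yield = 100 * 11.53 / 80.47
% yield = 14.32832111 %, rounded to 4 dp:

14.3283 %


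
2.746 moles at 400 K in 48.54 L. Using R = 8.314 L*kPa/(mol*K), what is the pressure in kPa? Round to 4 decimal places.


PV = nRT, solve for P = nRT / V.
nRT = 2.746 * 8.314 * 400 = 9132.0976
P = 9132.0976 / 48.54
P = 188.13550886 kPa, rounded to 4 dp:

188.1355 kPa


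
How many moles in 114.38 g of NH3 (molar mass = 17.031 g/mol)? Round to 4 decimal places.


n = mass / M
n = 114.38 / 17.031
n = 6.71598849 mol, rounded to 4 dp:

6.7160 mol


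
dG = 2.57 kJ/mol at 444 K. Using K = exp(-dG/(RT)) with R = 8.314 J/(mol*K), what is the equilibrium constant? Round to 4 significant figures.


dG is in kJ/mol; multiply by 1000 to match R in J/(mol*K).
RT = 8.314 * 444 = 3691.416 J/mol
exponent = -dG*1000 / (RT) = -(2.57*1000) / 3691.416 = -0.6962098
K = exp(-0.6962098)
K = 0.49847103, rounded to 4 significant figures:

0.4985


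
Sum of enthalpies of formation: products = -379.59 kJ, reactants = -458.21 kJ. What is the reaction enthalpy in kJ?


dH_rxn = sum(dH_f products) - sum(dH_f reactants)
dH_rxn = -379.59 - (-458.21)
dH_rxn = 78.62 kJ:

78.62 kJ


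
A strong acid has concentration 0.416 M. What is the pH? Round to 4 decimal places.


A strong acid dissociates completely, so [H+] equals the given concentration.
pH = -log10([H+]) = -log10(0.416)
pH = 0.38090667, rounded to 4 dp:

0.3809


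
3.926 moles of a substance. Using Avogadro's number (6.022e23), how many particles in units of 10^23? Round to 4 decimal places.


N = n * NA, then divide by 1e23 for the requested units.
N / 1e23 = n * 6.022
N / 1e23 = 3.926 * 6.022
N / 1e23 = 23.642372, rounded to 4 dp:

23.6424


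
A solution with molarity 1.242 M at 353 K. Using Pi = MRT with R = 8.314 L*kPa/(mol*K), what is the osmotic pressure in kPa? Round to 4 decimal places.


Osmotic pressure (van't Hoff): Pi = M*R*T.
RT = 8.314 * 353 = 2934.842
Pi = 1.242 * 2934.842
Pi = 3645.073764 kPa, rounded to 4 dp:

3645.0738 kPa


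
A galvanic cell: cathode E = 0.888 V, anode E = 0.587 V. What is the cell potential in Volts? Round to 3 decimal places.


Standard cell potential: E_cell = E_cathode - E_anode.
E_cell = 0.888 - (0.587)
E_cell = 0.301 V, rounded to 3 dp:

0.301 V


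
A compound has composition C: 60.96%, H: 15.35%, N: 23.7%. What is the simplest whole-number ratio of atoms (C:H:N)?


Assume 100 g of compound, divide each mass% by atomic mass to get moles, then normalize by the smallest to get a raw atom ratio.
Moles per 100 g: C: 60.96/12.011 = 5.0753, H: 15.35/1.008 = 15.2282, N: 23.7/14.007 = 1.692
Raw ratio (divide by min = 1.692): C: 3.0, H: 9.0, N: 1.0
Multiply by 1 to clear fractions: C: 3.0 ~= 3, H: 9.0 ~= 9, N: 1.0 ~= 1
Reduce by GCD to get the simplest whole-number ratio:

3:9:1


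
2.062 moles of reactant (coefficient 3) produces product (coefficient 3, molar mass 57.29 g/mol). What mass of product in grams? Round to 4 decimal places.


Use the coefficient ratio to convert reactant moles to product moles, then multiply by the product's molar mass.
moles_P = moles_R * (coeff_P / coeff_R) = 2.062 * (3/3) = 2.062
mass_P = moles_P * M_P = 2.062 * 57.29
mass_P = 118.13198 g, rounded to 4 dp:

118.1320 g


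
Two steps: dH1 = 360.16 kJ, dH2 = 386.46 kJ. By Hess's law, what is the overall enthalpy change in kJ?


Hess's law: enthalpy is a state function, so add the step enthalpies.
dH_total = dH1 + dH2 = 360.16 + (386.46)
dH_total = 746.62 kJ:

746.62 kJ


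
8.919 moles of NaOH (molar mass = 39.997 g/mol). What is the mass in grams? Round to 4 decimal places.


mass = n * M
mass = 8.919 * 39.997
mass = 356.733243 g, rounded to 4 dp:

356.7332 g


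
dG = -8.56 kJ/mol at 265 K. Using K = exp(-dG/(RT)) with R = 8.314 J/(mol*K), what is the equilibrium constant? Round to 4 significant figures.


dG is in kJ/mol; multiply by 1000 to match R in J/(mol*K).
RT = 8.314 * 265 = 2203.21 J/mol
exponent = -dG*1000 / (RT) = -(-8.56*1000) / 2203.21 = 3.88524017
K = exp(3.88524017)
K = 48.678632, rounded to 4 significant figures:

48.68


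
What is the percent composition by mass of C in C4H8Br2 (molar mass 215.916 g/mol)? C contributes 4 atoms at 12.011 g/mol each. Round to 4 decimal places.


pct = 100 * (n_elem * M_elem) / M_total
mass_contribution = 4 * 12.011 = 48.044 g/mol
pct = 100 * 48.044 / 215.916
pct = 22.25124585 %, rounded to 4 dp:

22.2512 %


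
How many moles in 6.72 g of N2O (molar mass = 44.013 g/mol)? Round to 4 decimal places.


n = mass / M
n = 6.72 / 44.013
n = 0.15268216 mol, rounded to 4 dp:

0.1527 mol
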